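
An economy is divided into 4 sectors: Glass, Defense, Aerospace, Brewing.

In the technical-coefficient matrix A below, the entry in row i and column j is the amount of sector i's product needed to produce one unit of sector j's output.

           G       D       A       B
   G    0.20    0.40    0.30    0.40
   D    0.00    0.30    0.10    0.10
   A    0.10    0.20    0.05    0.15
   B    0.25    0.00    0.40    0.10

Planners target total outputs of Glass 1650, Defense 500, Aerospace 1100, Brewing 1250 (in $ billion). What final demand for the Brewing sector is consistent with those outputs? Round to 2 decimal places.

d_B = 272.50

I − A =
  [   0.80    -0.40    -0.30    -0.40]
  [   0.00     0.70    -0.10    -0.10]
  [  -0.10    -0.20     0.95    -0.15]
  [  -0.25     0.00    -0.40     0.90]
d = (I − A) x:
  d_G = (+0.80)·1650 + (-0.40)·500 + (-0.30)·1100 + (-0.40)·1250 = 290.00
  d_D = (+0.00)·1650 + (+0.70)·500 + (-0.10)·1100 + (-0.10)·1250 = 115.00
  d_A = (-0.10)·1650 + (-0.20)·500 + (+0.95)·1100 + (-0.15)·1250 = 592.50
  d_B = (-0.25)·1650 + (+0.00)·500 + (-0.40)·1100 + (+0.90)·1250 = 272.50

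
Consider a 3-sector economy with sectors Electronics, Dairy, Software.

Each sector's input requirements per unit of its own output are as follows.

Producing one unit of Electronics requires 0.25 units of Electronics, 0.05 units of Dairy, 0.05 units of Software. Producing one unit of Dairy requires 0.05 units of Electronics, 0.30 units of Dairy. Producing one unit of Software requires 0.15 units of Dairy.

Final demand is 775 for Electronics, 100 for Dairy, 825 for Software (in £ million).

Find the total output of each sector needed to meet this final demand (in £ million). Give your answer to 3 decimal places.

x_1 = 1060.450, x_2 = 406.751, x_3 = 878.023

I − A =
  [   0.75    -0.05     0.00]
  [  -0.05     0.70    -0.15]
  [  -0.05     0.00     1.00]
Cofactors of I−A, C_ij = (−1)^(i+j)·(minor ij) (rows/columns in the sector order above):
  C_11 = (0.70)(1.00) − (-0.15)(0.00) = 0.7000
  C_12 = −[(-0.05)(1.00) − (-0.15)(-0.05)] = 0.0575
  C_13 = (-0.05)(0.00) − (0.70)(-0.05) = 0.0350
  C_21 = −[(-0.05)(1.00) − (0.00)(0.00)] = 0.0500
  C_22 = (0.75)(1.00) − (0.00)(-0.05) = 0.7500
  C_23 = −[(0.75)(0.00) − (-0.05)(-0.05)] = 0.0025
  C_31 = (-0.05)(-0.15) − (0.00)(0.70) = 0.0075
  C_32 = −[(0.75)(-0.15) − (0.00)(-0.05)] = 0.1125
  C_33 = (0.75)(0.70) − (-0.05)(-0.05) = 0.5225
det(I−A) = Σ_j (I−A)_1j·C_1j = (0.75)(0.7000) + (-0.05)(0.0575) + (0.00)(0.0350) = 0.522125
adj(I−A) = Cᵀ =
  [ 0.7000   0.0500   0.0075]
  [ 0.0575   0.7500   0.1125]
  [ 0.0350   0.0025   0.5225]
(I − A)⁻¹ = adj(I−A) / det(I−A) ≈
  [   1.3407     0.0958     0.0144]
  [   0.1101     1.4364     0.2155]
  [   0.0670     0.0048     1.0007]
x = (I − A)⁻¹ d = adj(I−A)·d / det(I−A), with det(I−A) = 0.522125:
  x_1 = (0.7000·775 + 0.0500·100 + 0.0075·825) / 0.522125 = 553.6875 / 0.522125 ≈ 1060.450
  x_2 = (0.0575·775 + 0.7500·100 + 0.1125·825) / 0.522125 = 212.375 / 0.522125 ≈ 406.751
  x_3 = (0.0350·775 + 0.0025·100 + 0.5225·825) / 0.522125 = 458.4375 / 0.522125 ≈ 878.023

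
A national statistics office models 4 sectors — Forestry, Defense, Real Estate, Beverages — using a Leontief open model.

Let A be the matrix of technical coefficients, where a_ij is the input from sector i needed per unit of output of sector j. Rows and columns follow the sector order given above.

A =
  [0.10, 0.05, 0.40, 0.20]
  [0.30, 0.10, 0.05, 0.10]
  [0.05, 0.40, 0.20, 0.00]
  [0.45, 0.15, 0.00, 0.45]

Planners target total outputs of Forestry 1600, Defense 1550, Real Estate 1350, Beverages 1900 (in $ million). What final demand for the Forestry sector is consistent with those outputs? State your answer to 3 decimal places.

I − A =
  [   0.90    -0.05    -0.40    -0.20]
  [  -0.30     0.90    -0.05    -0.10]
  [  -0.05    -0.40     0.80     0.00]
  [  -0.45    -0.15     0.00     0.55]
d = (I − A) x:
  d_F = (+0.90)·1600 + (-0.05)·1550 + (-0.40)·1350 + (-0.20)·1900 = 442.500
  d_D = (-0.30)·1600 + (+0.90)·1550 + (-0.05)·1350 + (-0.10)·1900 = 657.500
  d_R = (-0.05)·1600 + (-0.40)·1550 + (+0.80)·1350 + (+0.00)·1900 = 380.000
  d_B = (-0.45)·1600 + (-0.15)·1550 + (+0.00)·1350 + (+0.55)·1900 = 92.500

d_F = 442.500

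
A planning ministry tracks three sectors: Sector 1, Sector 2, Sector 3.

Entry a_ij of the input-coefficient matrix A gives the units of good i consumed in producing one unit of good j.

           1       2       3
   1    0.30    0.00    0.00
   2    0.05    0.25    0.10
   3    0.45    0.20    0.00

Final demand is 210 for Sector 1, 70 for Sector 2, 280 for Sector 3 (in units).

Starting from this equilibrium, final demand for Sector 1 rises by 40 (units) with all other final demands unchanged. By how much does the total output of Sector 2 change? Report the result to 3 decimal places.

Δx_2 = 7.436

I − A =
  [   0.70     0.00     0.00]
  [  -0.05     0.75    -0.10]
  [  -0.45    -0.20     1.00]
Cofactors of I−A, C_ij = (−1)^(i+j)·(minor ij) (rows/columns in the sector order above):
  C_11 = (0.75)(1.00) − (-0.10)(-0.20) = 0.7300
  C_12 = −[(-0.05)(1.00) − (-0.10)(-0.45)] = 0.0950
  C_13 = (-0.05)(-0.20) − (0.75)(-0.45) = 0.3475
  C_21 = −[(0.00)(1.00) − (0.00)(-0.20)] = 0.0000
  C_22 = (0.70)(1.00) − (0.00)(-0.45) = 0.7000
  C_23 = −[(0.70)(-0.20) − (0.00)(-0.45)] = 0.1400
  C_31 = (0.00)(-0.10) − (0.00)(0.75) = 0.0000
  C_32 = −[(0.70)(-0.10) − (0.00)(-0.05)] = 0.0700
  C_33 = (0.70)(0.75) − (0.00)(-0.05) = 0.5250
det(I−A) = Σ_j (I−A)_1j·C_1j = (0.70)(0.7300) + (0.00)(0.0950) + (0.00)(0.3475) = 0.5110
adj(I−A) = Cᵀ =
  [ 0.7300   0.0000   0.0000]
  [ 0.0950   0.7000   0.0700]
  [ 0.3475   0.1400   0.5250]
(I − A)⁻¹ = adj(I−A) / det(I−A) ≈
  [   1.4286     0.0000     0.0000]
  [   0.1859     1.3699     0.1370]
  [   0.6800     0.2740     1.0274]
Δx = (I − A)⁻¹ Δd with Δd having +40 in the Sector 1 component and 0 elsewhere.
So Δx_2 = L_21 · (+40), where L_21 = adj(I−A)_21 / det(I−A) = 0.0950 / 0.5110.
Δx_2 = 0.0950 × (+40) / 0.5110 = 3.80 / 0.5110 ≈ 7.436.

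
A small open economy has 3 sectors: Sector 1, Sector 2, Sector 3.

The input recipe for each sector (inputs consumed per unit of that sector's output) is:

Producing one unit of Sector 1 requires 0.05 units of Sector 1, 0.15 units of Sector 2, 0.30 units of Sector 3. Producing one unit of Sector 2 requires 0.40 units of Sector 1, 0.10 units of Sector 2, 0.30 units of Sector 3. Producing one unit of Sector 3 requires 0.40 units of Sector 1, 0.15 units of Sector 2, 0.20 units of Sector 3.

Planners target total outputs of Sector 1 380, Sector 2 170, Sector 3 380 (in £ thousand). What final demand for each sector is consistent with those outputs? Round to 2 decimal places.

I − A =
  [   0.95    -0.40    -0.40]
  [  -0.15     0.90    -0.15]
  [  -0.30    -0.30     0.80]
d = (I − A) x:
  d_1 = (+0.95)·380 + (-0.40)·170 + (-0.40)·380 = 141.00
  d_2 = (-0.15)·380 + (+0.90)·170 + (-0.15)·380 = 39.00
  d_3 = (-0.30)·380 + (-0.30)·170 + (+0.80)·380 = 139.00

d_1 = 141.00, d_2 = 39.00, d_3 = 139.00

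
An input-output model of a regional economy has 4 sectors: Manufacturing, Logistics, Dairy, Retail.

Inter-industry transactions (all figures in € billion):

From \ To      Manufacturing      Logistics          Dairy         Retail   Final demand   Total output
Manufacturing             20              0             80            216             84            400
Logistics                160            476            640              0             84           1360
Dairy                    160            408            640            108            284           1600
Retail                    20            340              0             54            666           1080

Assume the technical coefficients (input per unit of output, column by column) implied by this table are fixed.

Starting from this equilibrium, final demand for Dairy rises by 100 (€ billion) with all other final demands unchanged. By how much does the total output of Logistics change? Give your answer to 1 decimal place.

Δx_2 = 195.1

Technical coefficients a_ij = z_ij / X_j:
  a_11 = 20/400 = 0.05, a_21 = 160/400 = 0.40, a_31 = 160/400 = 0.40, a_41 = 20/400 = 0.05
  a_12 = 0/1360 = 0.00, a_22 = 476/1360 = 0.35, a_32 = 408/1360 = 0.30, a_42 = 340/1360 = 0.25
  a_13 = 80/1600 = 0.05, a_23 = 640/1600 = 0.40, a_33 = 640/1600 = 0.40, a_43 = 0/1600 = 0.00
  a_14 = 216/1080 = 0.20, a_24 = 0/1080 = 0.00, a_34 = 108/1080 = 0.10, a_44 = 54/1080 = 0.05
I − A =
  [   0.95     0.00    -0.05    -0.20]
  [  -0.40     0.65    -0.40     0.00]
  [  -0.40    -0.30     0.60    -0.10]
  [  -0.05    -0.25     0.00     0.95]
Compute the cofactors C_ij = (−1)^(i+j)·(3×3 minor ij) of I−A; the adjugate is their transpose:
adj(I−A) = Cᵀ =
  [ 0.246500   0.045500   0.050875   0.057250]
  [ 0.382000   0.516250   0.376000   0.120000]
  [ 0.374250   0.311500   0.560125   0.137750]
  [ 0.113500   0.138250   0.101625   0.237500]
det(I−A) = Σ_j (I−A)_1j·C_1j = (0.95)(0.246500) + (0.00)(0.382000) + (-0.05)(0.374250) + (-0.20)(0.113500) = 0.1927625
(I − A)⁻¹ = adj(I−A) / det(I−A) ≈
  [   1.2788     0.2360     0.2639     0.2970]
  [   1.9817     2.6782     1.9506     0.6225]
  [   1.9415     1.6160     2.9058     0.7146]
  [   0.5888     0.7172     0.5272     1.2321]
Δx = (I − A)⁻¹ Δd with Δd having +100 in the Dairy component and 0 elsewhere.
So Δx_2 = L_23 · (+100), where L_23 = adj(I−A)_23 / det(I−A) = 0.376000 / 0.1927625.
Δx_2 = 0.376000 × (+100) / 0.1927625 = 37.60 / 0.1927625 ≈ 195.1.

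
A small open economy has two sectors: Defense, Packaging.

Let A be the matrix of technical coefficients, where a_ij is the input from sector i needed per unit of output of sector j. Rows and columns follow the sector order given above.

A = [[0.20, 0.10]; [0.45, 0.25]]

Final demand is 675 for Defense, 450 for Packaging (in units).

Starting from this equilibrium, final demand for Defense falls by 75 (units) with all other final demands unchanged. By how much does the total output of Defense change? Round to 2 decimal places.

I − A =
  [   0.80    -0.10]
  [  -0.45     0.75]
det(I−A) = (0.80)(0.75) − (-0.10)(-0.45) = 0.5550
adj(I−A) = [[0.75, 0.10], [0.45, 0.80]]
(I − A)⁻¹ = adj(I−A) / det(I−A) ≈
  [   1.3514     0.1802]
  [   0.8108     1.4414]
Δx = (I − A)⁻¹ Δd with Δd having -75 in the Defense component and 0 elsewhere.
So Δx_1 = L_11 · (-75), where L_11 = adj(I−A)_11 / det(I−A) = 0.75 / 0.5550.
Δx_1 = 0.75 × (-75) / 0.5550 = -56.25 / 0.5550 ≈ -101.35.

Δx_1 = -101.35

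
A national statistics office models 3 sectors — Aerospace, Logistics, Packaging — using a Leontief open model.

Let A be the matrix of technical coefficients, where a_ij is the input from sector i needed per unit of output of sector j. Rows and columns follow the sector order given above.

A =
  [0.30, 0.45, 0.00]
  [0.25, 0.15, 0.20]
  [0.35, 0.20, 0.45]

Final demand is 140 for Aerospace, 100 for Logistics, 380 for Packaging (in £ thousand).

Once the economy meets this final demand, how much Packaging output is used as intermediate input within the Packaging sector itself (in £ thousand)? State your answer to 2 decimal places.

I − A =
  [   0.70    -0.45     0.00]
  [  -0.25     0.85    -0.20]
  [  -0.35    -0.20     0.55]
Cofactors of I−A, C_ij = (−1)^(i+j)·(minor ij) (rows/columns in the sector order above):
  C_11 = (0.85)(0.55) − (-0.20)(-0.20) = 0.4275
  C_12 = −[(-0.25)(0.55) − (-0.20)(-0.35)] = 0.2075
  C_13 = (-0.25)(-0.20) − (0.85)(-0.35) = 0.3475
  C_21 = −[(-0.45)(0.55) − (0.00)(-0.20)] = 0.2475
  C_22 = (0.70)(0.55) − (0.00)(-0.35) = 0.3850
  C_23 = −[(0.70)(-0.20) − (-0.45)(-0.35)] = 0.2975
  C_31 = (-0.45)(-0.20) − (0.00)(0.85) = 0.0900
  C_32 = −[(0.70)(-0.20) − (0.00)(-0.25)] = 0.1400
  C_33 = (0.70)(0.85) − (-0.45)(-0.25) = 0.4825
det(I−A) = Σ_j (I−A)_1j·C_1j = (0.70)(0.4275) + (-0.45)(0.2075) + (0.00)(0.3475) = 0.205875
adj(I−A) = Cᵀ =
  [ 0.4275   0.2475   0.0900]
  [ 0.2075   0.3850   0.1400]
  [ 0.3475   0.2975   0.4825]
(I − A)⁻¹ = adj(I−A) / det(I−A) ≈
  [   2.0765     1.2022     0.4372]
  [   1.0079     1.8701     0.6800]
  [   1.6879     1.4451     2.3437]
First solve x = (I − A)⁻¹ d = adj(I−A)·d / det(I−A); in particular x_P = (0.3475·140 + 0.2975·100 + 0.4825·380) / 0.205875 = 261.75 / 0.205875 ≈ 1271.4026.
Intermediate flow from P to P: z_PP = a_PP · x_P = 0.45 × 261.75 / 0.205875 = 117.7875 / 0.205875 ≈ 572.13.

z_PP = 572.13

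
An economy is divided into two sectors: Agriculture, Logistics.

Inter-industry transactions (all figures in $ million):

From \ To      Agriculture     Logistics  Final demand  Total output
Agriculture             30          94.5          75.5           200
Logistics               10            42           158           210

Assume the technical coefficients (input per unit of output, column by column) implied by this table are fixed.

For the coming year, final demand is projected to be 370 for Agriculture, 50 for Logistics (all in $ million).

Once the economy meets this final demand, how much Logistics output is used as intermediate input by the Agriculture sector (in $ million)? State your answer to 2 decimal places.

z_21 = 24.22

Technical coefficients a_ij = z_ij / X_j:
  a_11 = 30/200 = 0.15, a_21 = 10/200 = 0.05
  a_12 = 94.5/210 = 0.45, a_22 = 42/210 = 0.20
I − A =
  [   0.85    -0.45]
  [  -0.05     0.80]
det(I−A) = (0.85)(0.80) − (-0.45)(-0.05) = 0.6575
adj(I−A) = [[0.80, 0.45], [0.05, 0.85]]
(I − A)⁻¹ = adj(I−A) / det(I−A) ≈
  [   1.2167     0.6844]
  [   0.0760     1.2928]
First solve x = (I − A)⁻¹ d = adj(I−A)·d / det(I−A); in particular x_1 = (0.80·370 + 0.45·50) / 0.6575 = 318.50 / 0.6575 ≈ 484.4106.
Intermediate flow from 2 to 1: z_21 = a_21 · x_1 = 0.05 × 318.50 / 0.6575 = 15.925 / 0.6575 ≈ 24.22.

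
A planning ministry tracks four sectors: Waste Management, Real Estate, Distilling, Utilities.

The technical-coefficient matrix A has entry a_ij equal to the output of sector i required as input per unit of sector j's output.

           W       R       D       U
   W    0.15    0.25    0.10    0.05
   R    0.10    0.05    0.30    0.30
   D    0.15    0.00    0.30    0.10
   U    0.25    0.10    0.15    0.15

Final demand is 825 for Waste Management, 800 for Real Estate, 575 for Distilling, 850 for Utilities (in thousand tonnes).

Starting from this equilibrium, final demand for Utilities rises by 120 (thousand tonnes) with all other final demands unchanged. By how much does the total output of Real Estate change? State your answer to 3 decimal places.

I − A =
  [   0.85    -0.25    -0.10    -0.05]
  [  -0.10     0.95    -0.30    -0.30]
  [  -0.15     0.00     0.70    -0.10]
  [  -0.25    -0.10    -0.15     0.85]
Compute the cofactors C_ij = (−1)^(i+j)·(3×3 minor ij) of I−A; the adjugate is their transpose:
adj(I−A) = Cᵀ =
  [ 0.527000   0.149500   0.161375   0.102750]
  [ 0.163000   0.467875   0.268000   0.206250]
  [ 0.141375   0.047375   0.608500   0.096625]
  [ 0.199125   0.107375   0.186375   0.522250]
det(I−A) = Σ_j (I−A)_1j·C_1j = (0.85)(0.527000) + (-0.25)(0.163000) + (-0.10)(0.141375) + (-0.05)(0.199125) = 0.38310625
(I − A)⁻¹ = adj(I−A) / det(I−A) ≈
  [   1.3756     0.3902     0.4212     0.2682]
  [   0.4255     1.2213     0.6995     0.5384]
  [   0.3690     0.1237     1.5883     0.2522]
  [   0.5198     0.2803     0.4865     1.3632]
Δx = (I − A)⁻¹ Δd with Δd having +120 in the Utilities component and 0 elsewhere.
So Δx_R = L_RU · (+120), where L_RU = adj(I−A)_RU / det(I−A) = 0.206250 / 0.38310625.
Δx_R = 0.206250 × (+120) / 0.38310625 = 24.75 / 0.38310625 ≈ 64.603.

Δx_R = 64.603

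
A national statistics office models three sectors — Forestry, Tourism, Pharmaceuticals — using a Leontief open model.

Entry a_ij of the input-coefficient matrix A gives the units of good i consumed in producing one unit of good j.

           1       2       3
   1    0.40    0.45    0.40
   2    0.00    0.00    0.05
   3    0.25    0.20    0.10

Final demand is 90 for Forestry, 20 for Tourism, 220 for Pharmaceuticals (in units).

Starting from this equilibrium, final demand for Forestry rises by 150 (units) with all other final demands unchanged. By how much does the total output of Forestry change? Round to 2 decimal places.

I − A =
  [   0.60    -0.45    -0.40]
  [   0.00     1.00    -0.05]
  [  -0.25    -0.20     0.90]
Cofactors of I−A, C_ij = (−1)^(i+j)·(minor ij) (rows/columns in the sector order above):
  C_11 = (1.00)(0.90) − (-0.05)(-0.20) = 0.8900
  C_12 = −[(0.00)(0.90) − (-0.05)(-0.25)] = 0.0125
  C_13 = (0.00)(-0.20) − (1.00)(-0.25) = 0.2500
  C_21 = −[(-0.45)(0.90) − (-0.40)(-0.20)] = 0.4850
  C_22 = (0.60)(0.90) − (-0.40)(-0.25) = 0.4400
  C_23 = −[(0.60)(-0.20) − (-0.45)(-0.25)] = 0.2325
  C_31 = (-0.45)(-0.05) − (-0.40)(1.00) = 0.4225
  C_32 = −[(0.60)(-0.05) − (-0.40)(0.00)] = 0.0300
  C_33 = (0.60)(1.00) − (-0.45)(0.00) = 0.6000
det(I−A) = Σ_j (I−A)_1j·C_1j = (0.60)(0.8900) + (-0.45)(0.0125) + (-0.40)(0.2500) = 0.428375
adj(I−A) = Cᵀ =
  [ 0.8900   0.4850   0.4225]
  [ 0.0125   0.4400   0.0300]
  [ 0.2500   0.2325   0.6000]
(I − A)⁻¹ = adj(I−A) / det(I−A) ≈
  [   2.0776     1.1322     0.9863]
  [   0.0292     1.0271     0.0700]
  [   0.5836     0.5427     1.4006]
Δx = (I − A)⁻¹ Δd with Δd having +150 in the Forestry component and 0 elsewhere.
So Δx_1 = L_11 · (+150), where L_11 = adj(I−A)_11 / det(I−A) = 0.8900 / 0.428375.
Δx_1 = 0.8900 × (+150) / 0.428375 = 133.50 / 0.428375 ≈ 311.64.

Δx_1 = 311.64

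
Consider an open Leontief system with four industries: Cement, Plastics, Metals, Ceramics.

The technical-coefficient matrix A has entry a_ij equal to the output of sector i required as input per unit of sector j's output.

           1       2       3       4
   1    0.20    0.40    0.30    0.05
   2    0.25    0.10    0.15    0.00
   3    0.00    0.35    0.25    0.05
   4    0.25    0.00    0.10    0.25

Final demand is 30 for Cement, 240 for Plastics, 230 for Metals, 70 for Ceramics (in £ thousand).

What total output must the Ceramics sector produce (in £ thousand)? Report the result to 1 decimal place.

x_4 = 343.7

I − A =
  [   0.80    -0.40    -0.30    -0.05]
  [  -0.25     0.90    -0.15     0.00]
  [   0.00    -0.35     0.75    -0.05]
  [  -0.25     0.00    -0.10     0.75]
Compute the cofactors C_ij = (−1)^(i+j)·(3×3 minor ij) of I−A; the adjugate is their transpose:
adj(I−A) = Cᵀ =
  [ 0.462375   0.303500   0.252000   0.047625]
  [ 0.141250   0.432875   0.145625   0.019125]
  [ 0.076875   0.210625   0.453750   0.035375]
  [ 0.164375   0.129250   0.144500   0.396750]
det(I−A) = Σ_j (I−A)_1j·C_1j = (0.80)(0.462375) + (-0.40)(0.141250) + (-0.30)(0.076875) + (-0.05)(0.164375) = 0.28211875
(I − A)⁻¹ = adj(I−A) / det(I−A) ≈
  [   1.6389     1.0758     0.8932     0.1688]
  [   0.5007     1.5344     0.5162     0.0678]
  [   0.2725     0.7466     1.6084     0.1254]
  [   0.5826     0.4581     0.5122     1.4063]
x = (I − A)⁻¹ d = adj(I−A)·d / det(I−A), with det(I−A) = 0.28211875:
  x_1 = (0.462375·30 + 0.303500·240 + 0.252000·230 + 0.047625·70) / 0.28211875 = 148.005 / 0.28211875 ≈ 524.6
  x_2 = (0.141250·30 + 0.432875·240 + 0.145625·230 + 0.019125·70) / 0.28211875 = 142.96 / 0.28211875 ≈ 506.7
  x_3 = (0.076875·30 + 0.210625·240 + 0.453750·230 + 0.035375·70) / 0.28211875 = 159.695 / 0.28211875 ≈ 566.1
  x_4 = (0.164375·30 + 0.129250·240 + 0.144500·230 + 0.396750·70) / 0.28211875 = 96.95875 / 0.28211875 ≈ 343.7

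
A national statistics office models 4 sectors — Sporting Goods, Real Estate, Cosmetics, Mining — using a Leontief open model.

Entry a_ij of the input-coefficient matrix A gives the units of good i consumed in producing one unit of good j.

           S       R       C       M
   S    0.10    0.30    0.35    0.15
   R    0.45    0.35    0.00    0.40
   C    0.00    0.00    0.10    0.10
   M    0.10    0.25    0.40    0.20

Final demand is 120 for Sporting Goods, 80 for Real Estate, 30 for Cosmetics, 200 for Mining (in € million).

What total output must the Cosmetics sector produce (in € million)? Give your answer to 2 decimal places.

I − A =
  [   0.90    -0.30    -0.35    -0.15]
  [  -0.45     0.65     0.00    -0.40]
  [   0.00     0.00     0.90    -0.10]
  [  -0.10    -0.25    -0.40     0.80]
Compute the cofactors C_ij = (−1)^(i+j)·(3×3 minor ij) of I−A; the adjugate is their transpose:
adj(I−A) = Cᵀ =
  [ 0.352000   0.246500   0.234000   0.218500]
  [ 0.342000   0.595000   0.311000   0.400500]
  [ 0.017750   0.025500   0.231375   0.045000]
  [ 0.159750   0.229500   0.242125   0.405000]
det(I−A) = Σ_j (I−A)_1j·C_1j = (0.90)(0.352000) + (-0.30)(0.342000) + (-0.35)(0.017750) + (-0.15)(0.159750) = 0.184025
(I − A)⁻¹ = adj(I−A) / det(I−A) ≈
  [   1.9128     1.3395     1.2716     1.1873]
  [   1.8584     3.2333     1.6900     2.1763]
  [   0.0965     0.1386     1.2573     0.2445]
  [   0.8681     1.2471     1.3157     2.2008]
x = (I − A)⁻¹ d = adj(I−A)·d / det(I−A), with det(I−A) = 0.184025:
  x_S = (0.352000·120 + 0.246500·80 + 0.234000·30 + 0.218500·200) / 0.184025 = 112.68 / 0.184025 ≈ 612.31
  x_R = (0.342000·120 + 0.595000·80 + 0.311000·30 + 0.400500·200) / 0.184025 = 178.07 / 0.184025 ≈ 967.64
  x_C = (0.017750·120 + 0.025500·80 + 0.231375·30 + 0.045000·200) / 0.184025 = 20.11125 / 0.184025 ≈ 109.29
  x_M = (0.159750·120 + 0.229500·80 + 0.242125·30 + 0.405000·200) / 0.184025 = 125.79375 / 0.184025 ≈ 683.57

x_C = 109.29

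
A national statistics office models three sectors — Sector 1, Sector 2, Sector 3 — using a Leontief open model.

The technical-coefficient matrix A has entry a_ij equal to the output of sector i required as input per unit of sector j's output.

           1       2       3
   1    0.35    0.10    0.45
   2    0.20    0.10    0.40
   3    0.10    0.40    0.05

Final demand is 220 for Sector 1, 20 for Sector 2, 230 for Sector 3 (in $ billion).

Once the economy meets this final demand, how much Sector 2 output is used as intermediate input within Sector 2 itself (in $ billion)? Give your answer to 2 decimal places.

z_22 = 40.47

I − A =
  [   0.65    -0.10    -0.45]
  [  -0.20     0.90    -0.40]
  [  -0.10    -0.40     0.95]
Cofactors of I−A, C_ij = (−1)^(i+j)·(minor ij) (rows/columns in the sector order above):
  C_11 = (0.90)(0.95) − (-0.40)(-0.40) = 0.6950
  C_12 = −[(-0.20)(0.95) − (-0.40)(-0.10)] = 0.2300
  C_13 = (-0.20)(-0.40) − (0.90)(-0.10) = 0.1700
  C_21 = −[(-0.10)(0.95) − (-0.45)(-0.40)] = 0.2750
  C_22 = (0.65)(0.95) − (-0.45)(-0.10) = 0.5725
  C_23 = −[(0.65)(-0.40) − (-0.10)(-0.10)] = 0.2700
  C_31 = (-0.10)(-0.40) − (-0.45)(0.90) = 0.4450
  C_32 = −[(0.65)(-0.40) − (-0.45)(-0.20)] = 0.3500
  C_33 = (0.65)(0.90) − (-0.10)(-0.20) = 0.5650
det(I−A) = Σ_j (I−A)_1j·C_1j = (0.65)(0.6950) + (-0.10)(0.2300) + (-0.45)(0.1700) = 0.35225
adj(I−A) = Cᵀ =
  [ 0.6950   0.2750   0.4450]
  [ 0.2300   0.5725   0.3500]
  [ 0.1700   0.2700   0.5650]
(I − A)⁻¹ = adj(I−A) / det(I−A) ≈
  [   1.9730     0.7807     1.2633]
  [   0.6529     1.6253     0.9936]
  [   0.4826     0.7665     1.6040]
First solve x = (I − A)⁻¹ d = adj(I−A)·d / det(I−A); in particular x_2 = (0.2300·220 + 0.5725·20 + 0.3500·230) / 0.35225 = 142.55 / 0.35225 ≈ 404.6842.
Intermediate flow from 2 to 2: z_22 = a_22 · x_2 = 0.10 × 142.55 / 0.35225 = 14.255 / 0.35225 ≈ 40.47.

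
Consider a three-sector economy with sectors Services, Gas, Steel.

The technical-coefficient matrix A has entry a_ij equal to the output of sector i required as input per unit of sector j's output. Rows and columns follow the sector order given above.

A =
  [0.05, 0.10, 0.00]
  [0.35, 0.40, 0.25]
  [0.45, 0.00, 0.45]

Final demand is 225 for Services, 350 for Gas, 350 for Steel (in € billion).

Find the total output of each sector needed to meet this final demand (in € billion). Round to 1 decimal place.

I − A =
  [   0.95    -0.10     0.00]
  [  -0.35     0.60    -0.25]
  [  -0.45     0.00     0.55]
Cofactors of I−A, C_ij = (−1)^(i+j)·(minor ij) (rows/columns in the sector order above):
  C_11 = (0.60)(0.55) − (-0.25)(0.00) = 0.3300
  C_12 = −[(-0.35)(0.55) − (-0.25)(-0.45)] = 0.3050
  C_13 = (-0.35)(0.00) − (0.60)(-0.45) = 0.2700
  C_21 = −[(-0.10)(0.55) − (0.00)(0.00)] = 0.0550
  C_22 = (0.95)(0.55) − (0.00)(-0.45) = 0.5225
  C_23 = −[(0.95)(0.00) − (-0.10)(-0.45)] = 0.0450
  C_31 = (-0.10)(-0.25) − (0.00)(0.60) = 0.0250
  C_32 = −[(0.95)(-0.25) − (0.00)(-0.35)] = 0.2375
  C_33 = (0.95)(0.60) − (-0.10)(-0.35) = 0.5350
det(I−A) = Σ_j (I−A)_1j·C_1j = (0.95)(0.3300) + (-0.10)(0.3050) + (0.00)(0.2700) = 0.2830
adj(I−A) = Cᵀ =
  [ 0.3300   0.0550   0.0250]
  [ 0.3050   0.5225   0.2375]
  [ 0.2700   0.0450   0.5350]
(I − A)⁻¹ = adj(I−A) / det(I−A) ≈
  [   1.1661     0.1943     0.0883]
  [   1.0777     1.8463     0.8392]
  [   0.9541     0.1590     1.8905]
x = (I − A)⁻¹ d = adj(I−A)·d / det(I−A), with det(I−A) = 0.2830:
  x_1 = (0.3300·225 + 0.0550·350 + 0.0250·350) / 0.2830 = 102.25 / 0.2830 ≈ 361.3
  x_2 = (0.3050·225 + 0.5225·350 + 0.2375·350) / 0.2830 = 334.625 / 0.2830 ≈ 1182.4
  x_3 = (0.2700·225 + 0.0450·350 + 0.5350·350) / 0.2830 = 263.75 / 0.2830 ≈ 932.0

x_1 = 361.3, x_2 = 1182.4, x_3 = 932.0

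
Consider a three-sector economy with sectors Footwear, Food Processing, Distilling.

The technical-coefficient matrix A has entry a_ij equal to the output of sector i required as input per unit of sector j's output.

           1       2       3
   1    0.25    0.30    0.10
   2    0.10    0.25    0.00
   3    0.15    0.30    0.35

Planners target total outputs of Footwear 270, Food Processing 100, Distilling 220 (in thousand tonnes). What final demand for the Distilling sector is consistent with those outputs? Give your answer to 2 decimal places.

d_3 = 72.50

I − A =
  [   0.75    -0.30    -0.10]
  [  -0.10     0.75     0.00]
  [  -0.15    -0.30     0.65]
d = (I − A) x:
  d_1 = (+0.75)·270 + (-0.30)·100 + (-0.10)·220 = 150.50
  d_2 = (-0.10)·270 + (+0.75)·100 + (+0.00)·220 = 48.00
  d_3 = (-0.15)·270 + (-0.30)·100 + (+0.65)·220 = 72.50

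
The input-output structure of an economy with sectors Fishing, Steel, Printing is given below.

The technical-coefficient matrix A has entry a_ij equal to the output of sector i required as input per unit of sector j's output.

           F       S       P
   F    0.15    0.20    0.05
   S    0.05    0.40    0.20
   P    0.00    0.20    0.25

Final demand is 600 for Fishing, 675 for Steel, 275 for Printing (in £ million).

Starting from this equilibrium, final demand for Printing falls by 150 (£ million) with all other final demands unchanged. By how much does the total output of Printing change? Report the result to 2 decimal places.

Δx_P = -220.26

I − A =
  [   0.85    -0.20    -0.05]
  [  -0.05     0.60    -0.20]
  [   0.00    -0.20     0.75]
Cofactors of I−A, C_ij = (−1)^(i+j)·(minor ij) (rows/columns in the sector order above):
  C_11 = (0.60)(0.75) − (-0.20)(-0.20) = 0.4100
  C_12 = −[(-0.05)(0.75) − (-0.20)(0.00)] = 0.0375
  C_13 = (-0.05)(-0.20) − (0.60)(0.00) = 0.0100
  C_21 = −[(-0.20)(0.75) − (-0.05)(-0.20)] = 0.1600
  C_22 = (0.85)(0.75) − (-0.05)(0.00) = 0.6375
  C_23 = −[(0.85)(-0.20) − (-0.20)(0.00)] = 0.1700
  C_31 = (-0.20)(-0.20) − (-0.05)(0.60) = 0.0700
  C_32 = −[(0.85)(-0.20) − (-0.05)(-0.05)] = 0.1725
  C_33 = (0.85)(0.60) − (-0.20)(-0.05) = 0.5000
det(I−A) = Σ_j (I−A)_1j·C_1j = (0.85)(0.4100) + (-0.20)(0.0375) + (-0.05)(0.0100) = 0.3405
adj(I−A) = Cᵀ =
  [ 0.4100   0.1600   0.0700]
  [ 0.0375   0.6375   0.1725]
  [ 0.0100   0.1700   0.5000]
(I − A)⁻¹ = adj(I−A) / det(I−A) ≈
  [   1.2041     0.4699     0.2056]
  [   0.1101     1.8722     0.5066]
  [   0.0294     0.4993     1.4684]
Δx = (I − A)⁻¹ Δd with Δd having -150 in the Printing component and 0 elsewhere.
So Δx_P = L_PP · (-150), where L_PP = adj(I−A)_PP / det(I−A) = 0.5000 / 0.3405.
Δx_P = 0.5000 × (-150) / 0.3405 = -75.00 / 0.3405 ≈ -220.26.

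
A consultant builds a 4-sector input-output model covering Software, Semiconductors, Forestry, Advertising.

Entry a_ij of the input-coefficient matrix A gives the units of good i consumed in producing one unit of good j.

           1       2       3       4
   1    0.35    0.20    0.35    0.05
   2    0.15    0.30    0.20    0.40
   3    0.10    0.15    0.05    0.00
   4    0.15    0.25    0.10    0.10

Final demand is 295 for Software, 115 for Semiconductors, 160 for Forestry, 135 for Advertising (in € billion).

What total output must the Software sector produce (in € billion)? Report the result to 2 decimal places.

x_1 = 965.31

I − A =
  [   0.65    -0.20    -0.35    -0.05]
  [  -0.15     0.70    -0.20    -0.40]
  [  -0.10    -0.15     0.95     0.00]
  [  -0.15    -0.25    -0.10     0.90]
Compute the cofactors C_ij = (−1)^(i+j)·(3×3 minor ij) of I−A; the adjugate is their transpose:
adj(I−A) = Cᵀ =
  [ 0.470500   0.230875   0.235500   0.128750]
  [ 0.207250   0.516625   0.210500   0.241125]
  [ 0.082250   0.105875   0.298375   0.051625]
  [ 0.145125   0.193750   0.130875   0.347875]
det(I−A) = Σ_j (I−A)_1j·C_1j = (0.65)(0.470500) + (-0.20)(0.207250) + (-0.35)(0.082250) + (-0.05)(0.145125) = 0.22833125
(I − A)⁻¹ = adj(I−A) / det(I−A) ≈
  [   2.0606     1.0111     1.0314     0.5639]
  [   0.9077     2.2626     0.9219     1.0560]
  [   0.3602     0.4637     1.3068     0.2261]
  [   0.6356     0.8485     0.5732     1.5236]
x = (I − A)⁻¹ d = adj(I−A)·d / det(I−A), with det(I−A) = 0.22833125:
  x_1 = (0.470500·295 + 0.230875·115 + 0.235500·160 + 0.128750·135) / 0.22833125 = 220.409375 / 0.22833125 ≈ 965.31
  x_2 = (0.207250·295 + 0.516625·115 + 0.210500·160 + 0.241125·135) / 0.22833125 = 186.7825 / 0.22833125 ≈ 818.03
  x_3 = (0.082250·295 + 0.105875·115 + 0.298375·160 + 0.051625·135) / 0.22833125 = 91.14875 / 0.22833125 ≈ 399.20
  x_4 = (0.145125·295 + 0.193750·115 + 0.130875·160 + 0.347875·135) / 0.22833125 = 132.99625 / 0.22833125 ≈ 582.47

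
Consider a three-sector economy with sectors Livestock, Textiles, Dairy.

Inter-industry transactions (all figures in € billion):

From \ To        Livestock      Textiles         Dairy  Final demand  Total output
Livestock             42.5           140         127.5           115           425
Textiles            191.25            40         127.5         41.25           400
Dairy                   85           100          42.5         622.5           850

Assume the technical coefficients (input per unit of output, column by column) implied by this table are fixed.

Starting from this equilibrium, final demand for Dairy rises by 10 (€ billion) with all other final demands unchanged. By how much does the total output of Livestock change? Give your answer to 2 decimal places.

Technical coefficients a_ij = z_ij / X_j:
  a_11 = 42.5/425 = 0.10, a_21 = 191.25/425 = 0.45, a_31 = 85/425 = 0.20
  a_12 = 140/400 = 0.35, a_22 = 40/400 = 0.10, a_32 = 100/400 = 0.25
  a_13 = 127.5/850 = 0.15, a_23 = 127.5/850 = 0.15, a_33 = 42.5/850 = 0.05
I − A =
  [   0.90    -0.35    -0.15]
  [  -0.45     0.90    -0.15]
  [  -0.20    -0.25     0.95]
Cofactors of I−A, C_ij = (−1)^(i+j)·(minor ij) (rows/columns in the sector order above):
  C_11 = (0.90)(0.95) − (-0.15)(-0.25) = 0.8175
  C_12 = −[(-0.45)(0.95) − (-0.15)(-0.20)] = 0.4575
  C_13 = (-0.45)(-0.25) − (0.90)(-0.20) = 0.2925
  C_21 = −[(-0.35)(0.95) − (-0.15)(-0.25)] = 0.3700
  C_22 = (0.90)(0.95) − (-0.15)(-0.20) = 0.8250
  C_23 = −[(0.90)(-0.25) − (-0.35)(-0.20)] = 0.2950
  C_31 = (-0.35)(-0.15) − (-0.15)(0.90) = 0.1875
  C_32 = −[(0.90)(-0.15) − (-0.15)(-0.45)] = 0.2025
  C_33 = (0.90)(0.90) − (-0.35)(-0.45) = 0.6525
det(I−A) = Σ_j (I−A)_1j·C_1j = (0.90)(0.8175) + (-0.35)(0.4575) + (-0.15)(0.2925) = 0.53175
adj(I−A) = Cᵀ =
  [ 0.8175   0.3700   0.1875]
  [ 0.4575   0.8250   0.2025]
  [ 0.2925   0.2950   0.6525]
(I − A)⁻¹ = adj(I−A) / det(I−A) ≈
  [   1.5374     0.6958     0.3526]
  [   0.8604     1.5515     0.3808]
  [   0.5501     0.5548     1.2271]
Δx = (I − A)⁻¹ Δd with Δd having +10 in the Dairy component and 0 elsewhere.
So Δx_1 = L_13 · (+10), where L_13 = adj(I−A)_13 / det(I−A) = 0.1875 / 0.53175.
Δx_1 = 0.1875 × (+10) / 0.53175 = 1.875 / 0.53175 ≈ 3.53.

Δx_1 = 3.53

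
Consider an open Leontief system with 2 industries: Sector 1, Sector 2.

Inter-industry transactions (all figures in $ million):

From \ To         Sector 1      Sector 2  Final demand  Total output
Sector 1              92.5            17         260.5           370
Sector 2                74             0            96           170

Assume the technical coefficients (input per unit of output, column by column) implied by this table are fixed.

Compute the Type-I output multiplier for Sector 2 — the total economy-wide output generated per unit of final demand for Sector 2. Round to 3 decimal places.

m_2 = 1.164

Technical coefficients a_ij = z_ij / X_j:
  a_11 = 92.5/370 = 0.25, a_21 = 74/370 = 0.20
  a_12 = 17/170 = 0.10, a_22 = 0/170 = 0.00
I − A =
  [   0.75    -0.10]
  [  -0.20     1.00]
det(I−A) = (0.75)(1.00) − (-0.10)(-0.20) = 0.7300
adj(I−A) = [[1.00, 0.10], [0.20, 0.75]]
(I − A)⁻¹ = adj(I−A) / det(I−A) ≈
  [   1.3699     0.1370]
  [   0.2740     1.0274]
The output multiplier for sector j is the column-j sum of the Leontief inverse (I − A)⁻¹ = adj(I−A) / det(I−A).
Column 2 of adj(I−A): (0.10, 0.75); det(I−A) = 0.7300.
m_2 = (0.10 + 0.75) / 0.7300 = 0.85 / 0.7300 ≈ 1.164.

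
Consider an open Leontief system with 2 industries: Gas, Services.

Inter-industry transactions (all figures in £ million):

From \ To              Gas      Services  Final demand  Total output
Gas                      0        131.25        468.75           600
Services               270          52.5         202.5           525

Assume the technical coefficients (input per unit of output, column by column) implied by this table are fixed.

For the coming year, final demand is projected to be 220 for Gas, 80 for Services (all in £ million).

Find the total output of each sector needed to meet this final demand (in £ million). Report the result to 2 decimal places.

x_1 = 276.83, x_2 = 227.30

Technical coefficients a_ij = z_ij / X_j:
  a_11 = 0/600 = 0.00, a_21 = 270/600 = 0.45
  a_12 = 131.25/525 = 0.25, a_22 = 52.5/525 = 0.10
I − A =
  [   1.00    -0.25]
  [  -0.45     0.90]
det(I−A) = (1.00)(0.90) − (-0.25)(-0.45) = 0.7875
adj(I−A) = [[0.90, 0.25], [0.45, 1.00]]
(I − A)⁻¹ = adj(I−A) / det(I−A) ≈
  [   1.1429     0.3175]
  [   0.5714     1.2698]
x = (I − A)⁻¹ d = adj(I−A)·d / det(I−A), with det(I−A) = 0.7875:
  x_1 = (0.90·220 + 0.25·80) / 0.7875 = 218.00 / 0.7875 ≈ 276.83
  x_2 = (0.45·220 + 1.00·80) / 0.7875 = 179.00 / 0.7875 ≈ 227.30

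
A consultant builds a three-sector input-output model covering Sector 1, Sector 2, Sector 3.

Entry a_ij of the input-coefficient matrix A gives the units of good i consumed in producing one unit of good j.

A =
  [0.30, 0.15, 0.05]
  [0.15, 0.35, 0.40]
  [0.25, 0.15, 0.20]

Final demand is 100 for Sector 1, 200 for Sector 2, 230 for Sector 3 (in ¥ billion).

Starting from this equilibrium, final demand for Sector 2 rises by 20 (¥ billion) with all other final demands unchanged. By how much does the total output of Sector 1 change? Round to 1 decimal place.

I − A =
  [   0.70    -0.15    -0.05]
  [  -0.15     0.65    -0.40]
  [  -0.25    -0.15     0.80]
Cofactors of I−A, C_ij = (−1)^(i+j)·(minor ij) (rows/columns in the sector order above):
  C_11 = (0.65)(0.80) − (-0.40)(-0.15) = 0.4600
  C_12 = −[(-0.15)(0.80) − (-0.40)(-0.25)] = 0.2200
  C_13 = (-0.15)(-0.15) − (0.65)(-0.25) = 0.1850
  C_21 = −[(-0.15)(0.80) − (-0.05)(-0.15)] = 0.1275
  C_22 = (0.70)(0.80) − (-0.05)(-0.25) = 0.5475
  C_23 = −[(0.70)(-0.15) − (-0.15)(-0.25)] = 0.1425
  C_31 = (-0.15)(-0.40) − (-0.05)(0.65) = 0.0925
  C_32 = −[(0.70)(-0.40) − (-0.05)(-0.15)] = 0.2875
  C_33 = (0.70)(0.65) − (-0.15)(-0.15) = 0.4325
det(I−A) = Σ_j (I−A)_1j·C_1j = (0.70)(0.4600) + (-0.15)(0.2200) + (-0.05)(0.1850) = 0.27975
adj(I−A) = Cᵀ =
  [ 0.4600   0.1275   0.0925]
  [ 0.2200   0.5475   0.2875]
  [ 0.1850   0.1425   0.4325]
(I − A)⁻¹ = adj(I−A) / det(I−A) ≈
  [   1.6443     0.4558     0.3307]
  [   0.7864     1.9571     1.0277]
  [   0.6613     0.5094     1.5460]
Δx = (I − A)⁻¹ Δd with Δd having +20 in the Sector 2 component and 0 elsewhere.
So Δx_1 = L_12 · (+20), where L_12 = adj(I−A)_12 / det(I−A) = 0.1275 / 0.27975.
Δx_1 = 0.1275 × (+20) / 0.27975 = 2.55 / 0.27975 ≈ 9.1.

Δx_1 = 9.1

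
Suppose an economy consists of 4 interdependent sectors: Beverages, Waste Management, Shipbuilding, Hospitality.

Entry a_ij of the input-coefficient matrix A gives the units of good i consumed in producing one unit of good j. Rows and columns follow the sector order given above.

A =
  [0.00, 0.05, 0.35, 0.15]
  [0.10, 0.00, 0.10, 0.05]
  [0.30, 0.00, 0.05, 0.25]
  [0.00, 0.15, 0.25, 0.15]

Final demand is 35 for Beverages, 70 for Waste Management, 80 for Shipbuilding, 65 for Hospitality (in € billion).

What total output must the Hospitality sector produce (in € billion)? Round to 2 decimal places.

x_H = 141.51

I − A =
  [   1.00    -0.05    -0.35    -0.15]
  [  -0.10     1.00    -0.10    -0.05]
  [  -0.30     0.00     0.95    -0.25]
  [   0.00    -0.15    -0.25     0.85]
Compute the cofactors C_ij = (−1)^(i+j)·(3×3 minor ij) of I−A; the adjugate is their transpose:
adj(I−A) = Cᵀ =
  [ 0.734125   0.071750   0.339500   0.233625]
  [ 0.103750   0.644500   0.131000   0.094750]
  [ 0.256500   0.057000   0.836000   0.294500]
  [ 0.093750   0.130500   0.269000   0.838750]
det(I−A) = Σ_j (I−A)_1j·C_1j = (1.00)(0.734125) + (-0.05)(0.103750) + (-0.35)(0.256500) + (-0.15)(0.093750) = 0.6251
(I − A)⁻¹ = adj(I−A) / det(I−A) ≈
  [   1.1744     0.1148     0.5431     0.3737]
  [   0.1660     1.0310     0.2096     0.1516]
  [   0.4103     0.0912     1.3374     0.4711]
  [   0.1500     0.2088     0.4303     1.3418]
x = (I − A)⁻¹ d = adj(I−A)·d / det(I−A), with det(I−A) = 0.6251:
  x_B = (0.734125·35 + 0.071750·70 + 0.339500·80 + 0.233625·65) / 0.6251 = 73.0625 / 0.6251 ≈ 116.88
  x_W = (0.103750·35 + 0.644500·70 + 0.131000·80 + 0.094750·65) / 0.6251 = 65.385 / 0.6251 ≈ 104.60
  x_S = (0.256500·35 + 0.057000·70 + 0.836000·80 + 0.294500·65) / 0.6251 = 98.99 / 0.6251 ≈ 158.36
  x_H = (0.093750·35 + 0.130500·70 + 0.269000·80 + 0.838750·65) / 0.6251 = 88.455 / 0.6251 ≈ 141.51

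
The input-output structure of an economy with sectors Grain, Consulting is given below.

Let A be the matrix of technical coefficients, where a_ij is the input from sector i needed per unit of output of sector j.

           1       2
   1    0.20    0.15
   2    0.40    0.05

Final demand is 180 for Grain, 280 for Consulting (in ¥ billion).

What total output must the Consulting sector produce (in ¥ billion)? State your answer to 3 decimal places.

I − A =
  [   0.80    -0.15]
  [  -0.40     0.95]
det(I−A) = (0.80)(0.95) − (-0.15)(-0.40) = 0.7000
adj(I−A) = [[0.95, 0.15], [0.40, 0.80]]
(I − A)⁻¹ = adj(I−A) / det(I−A) ≈
  [   1.3571     0.2143]
  [   0.5714     1.1429]
x = (I − A)⁻¹ d = adj(I−A)·d / det(I−A), with det(I−A) = 0.7000:
  x_1 = (0.95·180 + 0.15·280) / 0.7000 = 213.00 / 0.7000 ≈ 304.286
  x_2 = (0.40·180 + 0.80·280) / 0.7000 = 296.00 / 0.7000 ≈ 422.857

x_2 = 422.857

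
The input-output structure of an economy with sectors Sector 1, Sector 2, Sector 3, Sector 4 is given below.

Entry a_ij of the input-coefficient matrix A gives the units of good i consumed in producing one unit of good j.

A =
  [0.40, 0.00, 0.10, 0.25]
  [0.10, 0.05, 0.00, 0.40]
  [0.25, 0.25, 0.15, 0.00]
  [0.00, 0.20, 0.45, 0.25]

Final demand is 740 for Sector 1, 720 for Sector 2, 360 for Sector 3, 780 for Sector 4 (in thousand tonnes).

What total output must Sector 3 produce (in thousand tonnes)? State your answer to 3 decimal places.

I − A =
  [   0.60     0.00    -0.10    -0.25]
  [  -0.10     0.95     0.00    -0.40]
  [  -0.25    -0.25     0.85     0.00]
  [   0.00    -0.20    -0.45     0.75]
Compute the cofactors C_ij = (−1)^(i+j)·(3×3 minor ij) of I−A; the adjugate is their transpose:
adj(I−A) = Cᵀ =
  [ 0.492625   0.089375   0.170125   0.211875]
  [ 0.108750   0.335625   0.126750   0.215250]
  [ 0.176875   0.125000   0.374500   0.125625]
  [ 0.135125   0.164500   0.258500   0.458250]
det(I−A) = Σ_j (I−A)_1j·C_1j = (0.60)(0.492625) + (0.00)(0.108750) + (-0.10)(0.176875) + (-0.25)(0.135125) = 0.24410625
(I − A)⁻¹ = adj(I−A) / det(I−A) ≈
  [   2.0181     0.3661     0.6969     0.8680]
  [   0.4455     1.3749     0.5192     0.8818]
  [   0.7246     0.5121     1.5342     0.5146]
  [   0.5535     0.6739     1.0590     1.8773]
x = (I − A)⁻¹ d = adj(I−A)·d / det(I−A), with det(I−A) = 0.24410625:
  x_1 = (0.492625·740 + 0.089375·720 + 0.170125·360 + 0.211875·780) / 0.24410625 = 655.40 / 0.24410625 ≈ 2684.896
  x_2 = (0.108750·740 + 0.335625·720 + 0.126750·360 + 0.215250·780) / 0.24410625 = 535.65 / 0.24410625 ≈ 2194.331
  x_3 = (0.176875·740 + 0.125000·720 + 0.374500·360 + 0.125625·780) / 0.24410625 = 453.695 / 0.24410625 ≈ 1858.596
  x_4 = (0.135125·740 + 0.164500·720 + 0.258500·360 + 0.458250·780) / 0.24410625 = 668.9275 / 0.24410625 ≈ 2740.313

x_3 = 1858.596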